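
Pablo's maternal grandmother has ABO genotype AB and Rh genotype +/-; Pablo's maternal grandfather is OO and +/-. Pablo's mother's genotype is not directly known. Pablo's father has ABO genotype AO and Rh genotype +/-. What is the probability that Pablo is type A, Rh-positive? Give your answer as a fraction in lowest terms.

3/8

Pablo's mother's ABO genotype from AB × OO: 1/2 AO, 1/2 BO.
Crossing each possibility with the father AO and summing P(type A): 1/2·3/4 + 1/2·1/4 = 1/2.
Similarly for Rh via the mother's Rh distribution: P(Rh+) = 3/4.
Independent loci: 1/2 × 3/4 = 3/8.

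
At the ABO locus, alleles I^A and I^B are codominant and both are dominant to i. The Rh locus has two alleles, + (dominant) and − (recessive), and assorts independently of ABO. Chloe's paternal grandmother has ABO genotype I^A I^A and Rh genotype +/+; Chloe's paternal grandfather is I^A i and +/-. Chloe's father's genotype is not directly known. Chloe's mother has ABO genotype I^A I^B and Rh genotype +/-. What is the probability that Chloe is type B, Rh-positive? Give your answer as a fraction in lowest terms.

Chloe's father's ABO genotype from I^A I^A × I^A i: 1/2 I^A I^A, 1/2 I^A i.
Crossing each possibility with the mother I^A I^B and summing P(type B): 1/2·0 + 1/2·1/4 = 1/8.
Similarly for Rh via the father's Rh distribution: P(Rh+) = 7/8.
Independent loci: 1/8 × 7/8 = 7/64.

7/64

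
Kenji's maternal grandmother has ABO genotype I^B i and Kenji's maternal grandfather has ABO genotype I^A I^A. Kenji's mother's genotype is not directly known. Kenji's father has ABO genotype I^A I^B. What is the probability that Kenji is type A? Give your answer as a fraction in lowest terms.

3/8

Kenji's mother's ABO genotype from I^B i × I^A I^A: 1/2 I^A I^B, 1/2 I^A i.
Crossing each possibility with the father I^A I^B and summing P(type A): 1/2·1/4 + 1/2·1/2 = 3/8.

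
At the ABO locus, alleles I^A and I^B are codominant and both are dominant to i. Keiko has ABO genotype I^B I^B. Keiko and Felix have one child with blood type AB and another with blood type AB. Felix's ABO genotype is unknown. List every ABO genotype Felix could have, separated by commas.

For each candidate genotype of Felix, check whether crossing it with I^B I^B can produce every observed child phenotype.
  I^A I^A → possible child types {AB} ✓
  I^A I^B → possible child types {B, AB} ✓
  I^A i → possible child types {B, AB} ✓
  I^B I^B → possible child types {B} ✗
  I^B i → possible child types {B} ✗
  i i → possible child types {B} ✗

I^A I^A, I^A I^B, I^A i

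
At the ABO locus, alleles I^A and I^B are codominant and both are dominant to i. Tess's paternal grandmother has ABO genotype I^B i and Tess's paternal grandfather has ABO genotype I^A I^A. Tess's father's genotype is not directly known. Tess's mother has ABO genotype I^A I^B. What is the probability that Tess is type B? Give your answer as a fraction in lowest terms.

Tess's father's ABO genotype from I^B i × I^A I^A: 1/2 I^A I^B, 1/2 I^A i.
Crossing each possibility with the mother I^A I^B and summing P(type B): 1/2·1/4 + 1/2·1/4 = 1/4.

1/4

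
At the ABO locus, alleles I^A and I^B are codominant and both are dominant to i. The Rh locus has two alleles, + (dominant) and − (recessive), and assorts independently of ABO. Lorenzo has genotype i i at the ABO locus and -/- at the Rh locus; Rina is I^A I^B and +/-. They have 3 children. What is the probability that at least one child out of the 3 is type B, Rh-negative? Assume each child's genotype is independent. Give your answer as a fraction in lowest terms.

ABO cross i i × I^A I^B → 1/2 A, 1/2 B.
Rh cross -/- × +/- → 1/2 Rh+, 1/2 Rh-; so P(type B, Rh-negative) = 1/2 × 1/2 = 1/4 per child.
P(none) = (3/4)^3 = 27/64; P(at least one) = 1 − 27/64 = 37/64.

37/64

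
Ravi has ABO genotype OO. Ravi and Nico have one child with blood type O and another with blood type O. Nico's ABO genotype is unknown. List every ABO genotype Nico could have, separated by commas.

AO, BO, OO

For each candidate genotype of Nico, check whether crossing it with OO can produce every observed child phenotype.
  AA → possible child types {A} ✗
  AB → possible child types {A, B} ✗
  AO → possible child types {O, A} ✓
  BB → possible child types {B} ✗
  BO → possible child types {O, B} ✓
  OO → possible child types {O} ✓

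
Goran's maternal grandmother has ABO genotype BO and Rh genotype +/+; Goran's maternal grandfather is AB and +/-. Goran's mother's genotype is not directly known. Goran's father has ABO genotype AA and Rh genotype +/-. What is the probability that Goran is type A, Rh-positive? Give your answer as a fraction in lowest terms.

Goran's mother's ABO genotype from BO × AB: 1/4 AB, 1/4 AO, 1/4 BB, 1/4 BO.
Crossing each possibility with the father AA and summing P(type A): 1/4·1/2 + 1/4·1 + 1/4·0 + 1/4·1/2 = 1/2.
Similarly for Rh via the mother's Rh distribution: P(Rh+) = 7/8.
Independent loci: 1/2 × 7/8 = 7/16.

7/16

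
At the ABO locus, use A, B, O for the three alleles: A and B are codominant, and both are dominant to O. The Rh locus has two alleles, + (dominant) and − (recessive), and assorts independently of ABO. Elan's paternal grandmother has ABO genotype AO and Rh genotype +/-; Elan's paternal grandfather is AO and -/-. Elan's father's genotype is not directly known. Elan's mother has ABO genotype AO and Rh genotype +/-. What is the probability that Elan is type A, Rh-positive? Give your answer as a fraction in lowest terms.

15/32

Elan's father's ABO genotype from AO × AO: 1/4 AA, 1/2 AO, 1/4 OO.
Crossing each possibility with the mother AO and summing P(type A): 1/4·1 + 1/2·3/4 + 1/4·1/2 = 3/4.
Similarly for Rh via the father's Rh distribution: P(Rh+) = 5/8.
Independent loci: 3/4 × 5/8 = 15/32.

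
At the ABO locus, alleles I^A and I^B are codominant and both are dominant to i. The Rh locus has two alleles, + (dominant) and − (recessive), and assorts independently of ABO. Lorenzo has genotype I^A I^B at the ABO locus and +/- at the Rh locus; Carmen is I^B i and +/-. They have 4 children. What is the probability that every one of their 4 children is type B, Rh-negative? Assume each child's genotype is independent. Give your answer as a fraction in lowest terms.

1/4096

ABO cross I^A I^B × I^B i → 1/4 A, 1/2 B, 1/4 AB.
Rh cross +/- × +/- → 3/4 Rh+, 1/4 Rh-; so P(type B, Rh-negative) = 1/2 × 1/4 = 1/8 per child.
All 4 independent: (1/8)^4 = 1/4096.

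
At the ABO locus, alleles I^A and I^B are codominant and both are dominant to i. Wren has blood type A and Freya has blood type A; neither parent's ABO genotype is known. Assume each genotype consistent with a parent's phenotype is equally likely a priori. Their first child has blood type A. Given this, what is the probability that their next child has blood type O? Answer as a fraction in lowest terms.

1/20

Possible genotypes: Wren ∈ {I^A I^A, I^A i}; Freya ∈ {I^A I^A, I^A i}.
Weight each parental genotype pair by prior × P(type-A child):
  I^A I^A × I^A I^A: posterior weight 4/15; P(next child type O) = 0.
  I^A I^A × I^A i: posterior weight 4/15; P(next child type O) = 0.
  I^A i × I^A I^A: posterior weight 4/15; P(next child type O) = 0.
  I^A i × I^A i: posterior weight 1/5; P(next child type O) = 1/4.
Weighted sum = 1/20.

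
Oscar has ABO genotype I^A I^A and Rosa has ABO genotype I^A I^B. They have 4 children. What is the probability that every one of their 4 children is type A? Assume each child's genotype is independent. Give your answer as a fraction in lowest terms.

1/16

ABO cross I^A I^A × I^A I^B → 1/2 A, 1/2 AB.
So P(type A) = 1/2 per child.
All 4 independent: (1/2)^4 = 1/16.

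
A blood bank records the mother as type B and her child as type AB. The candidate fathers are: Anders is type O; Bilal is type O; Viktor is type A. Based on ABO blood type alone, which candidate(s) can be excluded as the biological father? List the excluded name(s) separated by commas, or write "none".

Anders, Bilal

A candidate is excluded only if no genotype consistent with his phenotype could produce a type AB child with a type B mother.
Anders (type O): no genotype consistent with that phenotype can produce a type-AB child with a type-B mother.
Bilal (type O): no genotype consistent with that phenotype can produce a type-AB child with a type-B mother.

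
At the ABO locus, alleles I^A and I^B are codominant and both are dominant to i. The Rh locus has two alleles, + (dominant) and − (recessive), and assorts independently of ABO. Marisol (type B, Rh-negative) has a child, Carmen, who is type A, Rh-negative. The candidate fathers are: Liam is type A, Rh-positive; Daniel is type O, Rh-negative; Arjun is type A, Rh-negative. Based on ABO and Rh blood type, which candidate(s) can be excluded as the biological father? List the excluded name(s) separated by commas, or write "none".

Daniel

A candidate is excluded only if no genotype consistent with his phenotype could produce a type A, Rh-negative child with a type B, Rh-negative mother.
Daniel (type O, Rh-): no genotype consistent with that phenotype can produce a type-A Rh- child with a type-B mother.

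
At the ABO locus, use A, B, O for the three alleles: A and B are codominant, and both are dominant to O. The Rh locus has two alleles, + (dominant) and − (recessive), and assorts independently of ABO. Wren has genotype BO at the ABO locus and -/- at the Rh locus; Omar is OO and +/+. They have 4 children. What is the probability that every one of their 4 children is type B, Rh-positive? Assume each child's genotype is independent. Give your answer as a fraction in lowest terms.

ABO cross BO × OO → 1/2 O, 1/2 B.
Rh cross -/- × +/+ → 1 Rh+; so P(type B, Rh-positive) = 1/2 × 1 = 1/2 per child.
All 4 independent: (1/2)^4 = 1/16.

1/16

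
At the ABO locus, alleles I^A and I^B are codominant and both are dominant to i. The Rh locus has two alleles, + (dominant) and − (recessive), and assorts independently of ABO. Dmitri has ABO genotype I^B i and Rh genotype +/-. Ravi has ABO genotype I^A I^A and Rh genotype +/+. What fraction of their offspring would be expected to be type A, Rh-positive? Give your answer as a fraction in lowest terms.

1/2

ABO cross I^B i × I^A I^A → offspring phenotypes: 1/2 A, 1/2 AB.
Rh cross +/- × +/+ → 1 Rh+.
Independent loci: P(type A, Rh-positive) = 1/2 × 1 = 1/2.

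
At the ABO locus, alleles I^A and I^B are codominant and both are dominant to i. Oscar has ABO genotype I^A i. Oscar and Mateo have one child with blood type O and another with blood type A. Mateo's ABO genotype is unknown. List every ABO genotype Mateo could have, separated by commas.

For each candidate genotype of Mateo, check whether crossing it with I^A i can produce every observed child phenotype.
  I^A I^A → possible child types {A} ✗
  I^A I^B → possible child types {A, B, AB} ✗
  I^A i → possible child types {O, A} ✓
  I^B I^B → possible child types {B, AB} ✗
  I^B i → possible child types {O, A, B, AB} ✓
  i i → possible child types {O, A} ✓

I^A i, I^B i, i i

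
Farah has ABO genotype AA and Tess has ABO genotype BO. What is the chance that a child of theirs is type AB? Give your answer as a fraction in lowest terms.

ABO cross AA × BO → offspring phenotypes: 1/2 A, 1/2 AB.
So P(type AB) = 1/2.

1/2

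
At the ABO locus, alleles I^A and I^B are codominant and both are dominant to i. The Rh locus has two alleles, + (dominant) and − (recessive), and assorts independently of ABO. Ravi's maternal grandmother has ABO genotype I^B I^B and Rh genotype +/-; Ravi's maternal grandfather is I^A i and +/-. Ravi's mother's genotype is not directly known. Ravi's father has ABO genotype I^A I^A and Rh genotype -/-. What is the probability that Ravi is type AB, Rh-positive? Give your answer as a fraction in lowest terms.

1/4

Ravi's mother's ABO genotype from I^B I^B × I^A i: 1/2 I^A I^B, 1/2 I^B i.
Crossing each possibility with the father I^A I^A and summing P(type AB): 1/2·1/2 + 1/2·1/2 = 1/2.
Similarly for Rh via the mother's Rh distribution: P(Rh+) = 1/2.
Independent loci: 1/2 × 1/2 = 1/4.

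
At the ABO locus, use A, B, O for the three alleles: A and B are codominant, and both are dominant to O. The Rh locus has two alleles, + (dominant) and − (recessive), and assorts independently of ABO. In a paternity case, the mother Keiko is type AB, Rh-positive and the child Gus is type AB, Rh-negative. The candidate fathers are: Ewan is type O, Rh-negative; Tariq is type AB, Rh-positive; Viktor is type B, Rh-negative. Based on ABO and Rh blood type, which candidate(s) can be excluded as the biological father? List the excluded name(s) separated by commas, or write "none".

Ewan

A candidate is excluded only if no genotype consistent with his phenotype could produce a type AB, Rh-negative child with a type AB, Rh-positive mother.
Ewan (type O, Rh-): no genotype consistent with that phenotype can produce a type-AB Rh- child with a type-AB mother.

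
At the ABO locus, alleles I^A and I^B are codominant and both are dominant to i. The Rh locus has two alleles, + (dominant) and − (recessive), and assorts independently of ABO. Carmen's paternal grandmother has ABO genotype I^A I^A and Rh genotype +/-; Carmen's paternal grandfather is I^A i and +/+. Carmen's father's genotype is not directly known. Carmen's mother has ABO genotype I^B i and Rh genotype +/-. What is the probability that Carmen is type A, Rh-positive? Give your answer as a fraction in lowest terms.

21/64

Carmen's father's ABO genotype from I^A I^A × I^A i: 1/2 I^A I^A, 1/2 I^A i.
Crossing each possibility with the mother I^B i and summing P(type A): 1/2·1/2 + 1/2·1/4 = 3/8.
Similarly for Rh via the father's Rh distribution: P(Rh+) = 7/8.
Independent loci: 3/8 × 7/8 = 21/64.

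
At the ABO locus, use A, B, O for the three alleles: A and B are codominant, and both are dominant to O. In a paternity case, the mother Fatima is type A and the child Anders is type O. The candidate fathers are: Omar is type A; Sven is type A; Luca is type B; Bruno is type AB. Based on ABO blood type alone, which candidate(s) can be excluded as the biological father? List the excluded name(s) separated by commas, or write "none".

A candidate is excluded only if no genotype consistent with his phenotype could produce a type O child with a type A mother.
Bruno (type AB): no genotype consistent with that phenotype can produce a type-O child with a type-A mother.

Bruno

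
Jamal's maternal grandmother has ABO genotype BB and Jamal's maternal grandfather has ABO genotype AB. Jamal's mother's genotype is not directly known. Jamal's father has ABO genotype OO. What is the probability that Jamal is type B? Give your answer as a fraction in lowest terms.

Jamal's mother's ABO genotype from BB × AB: 1/2 AB, 1/2 BB.
Crossing each possibility with the father OO and summing P(type B): 1/2·1/2 + 1/2·1 = 3/4.

3/4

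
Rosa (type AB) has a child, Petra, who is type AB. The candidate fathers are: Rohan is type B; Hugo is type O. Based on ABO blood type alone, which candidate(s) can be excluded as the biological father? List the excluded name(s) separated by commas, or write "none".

A candidate is excluded only if no genotype consistent with his phenotype could produce a type AB child with a type AB mother.
Hugo (type O): no genotype consistent with that phenotype can produce a type-AB child with a type-AB mother.

Hugo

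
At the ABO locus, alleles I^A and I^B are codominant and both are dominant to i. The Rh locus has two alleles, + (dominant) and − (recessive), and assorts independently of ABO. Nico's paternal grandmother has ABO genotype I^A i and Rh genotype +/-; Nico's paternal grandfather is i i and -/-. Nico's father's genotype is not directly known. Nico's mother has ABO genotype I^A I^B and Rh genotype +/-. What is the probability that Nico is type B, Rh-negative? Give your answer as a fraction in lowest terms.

9/64

Nico's father's ABO genotype from I^A i × i i: 1/2 I^A i, 1/2 i i.
Crossing each possibility with the mother I^A I^B and summing P(type B): 1/2·1/4 + 1/2·1/2 = 3/8.
Similarly for Rh via the father's Rh distribution: P(Rh-) = 3/8.
Independent loci: 3/8 × 3/8 = 9/64.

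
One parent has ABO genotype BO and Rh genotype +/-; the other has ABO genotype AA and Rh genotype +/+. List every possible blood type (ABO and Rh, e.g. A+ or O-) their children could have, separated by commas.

A+, AB+

Gametes from BO × AA give offspring ABO genotypes AB, AO, i.e. phenotypes A, AB.
Rh cross +/- × +/+ → phenotypes Rh+.
Combining independently: A+, AB+.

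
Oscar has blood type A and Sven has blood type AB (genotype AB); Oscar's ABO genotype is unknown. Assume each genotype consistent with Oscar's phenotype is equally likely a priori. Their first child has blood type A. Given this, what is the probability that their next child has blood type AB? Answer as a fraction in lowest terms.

Possible genotypes: Oscar ∈ {AA, AO}; Sven ∈ {AB}.
Weight each parental genotype pair by prior × P(type-A child):
  AA × AB: posterior weight 1/2; P(next child type AB) = 1/2.
  AO × AB: posterior weight 1/2; P(next child type AB) = 1/4.
Weighted sum = 3/8.

3/8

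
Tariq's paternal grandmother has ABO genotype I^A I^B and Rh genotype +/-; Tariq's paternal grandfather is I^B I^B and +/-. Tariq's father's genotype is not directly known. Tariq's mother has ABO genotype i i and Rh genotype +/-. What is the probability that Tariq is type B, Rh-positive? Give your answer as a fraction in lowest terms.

Tariq's father's ABO genotype from I^A I^B × I^B I^B: 1/2 I^A I^B, 1/2 I^B I^B.
Crossing each possibility with the mother i i and summing P(type B): 1/2·1/2 + 1/2·1 = 3/4.
Similarly for Rh via the father's Rh distribution: P(Rh+) = 3/4.
Independent loci: 3/4 × 3/4 = 9/16.

9/16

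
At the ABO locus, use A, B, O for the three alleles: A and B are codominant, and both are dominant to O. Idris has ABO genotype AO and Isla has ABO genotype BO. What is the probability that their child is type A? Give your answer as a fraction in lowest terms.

1/4

ABO cross AO × BO → offspring phenotypes: 1/4 O, 1/4 A, 1/4 B, 1/4 AB.
So P(type A) = 1/4.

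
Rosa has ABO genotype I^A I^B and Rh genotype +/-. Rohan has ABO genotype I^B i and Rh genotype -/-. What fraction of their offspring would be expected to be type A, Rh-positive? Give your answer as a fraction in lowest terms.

ABO cross I^A I^B × I^B i → offspring phenotypes: 1/4 A, 1/2 B, 1/4 AB.
Rh cross +/- × -/- → 1/2 Rh+, 1/2 Rh-.
Independent loci: P(type A, Rh-positive) = 1/4 × 1/2 = 1/8.

1/8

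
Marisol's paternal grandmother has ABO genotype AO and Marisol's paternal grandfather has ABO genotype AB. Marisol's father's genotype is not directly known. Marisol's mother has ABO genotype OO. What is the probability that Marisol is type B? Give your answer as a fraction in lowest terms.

1/4

Marisol's father's ABO genotype from AO × AB: 1/4 AA, 1/4 AB, 1/4 AO, 1/4 BO.
Crossing each possibility with the mother OO and summing P(type B): 1/4·0 + 1/4·1/2 + 1/4·0 + 1/4·1/2 = 1/4.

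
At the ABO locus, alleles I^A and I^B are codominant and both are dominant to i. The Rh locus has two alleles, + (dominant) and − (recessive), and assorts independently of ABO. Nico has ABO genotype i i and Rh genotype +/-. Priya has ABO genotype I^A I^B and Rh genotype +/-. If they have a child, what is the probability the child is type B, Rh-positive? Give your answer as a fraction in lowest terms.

ABO cross i i × I^A I^B → offspring phenotypes: 1/2 A, 1/2 B.
Rh cross +/- × +/- → 3/4 Rh+, 1/4 Rh-.
Independent loci: P(type B, Rh-positive) = 1/2 × 3/4 = 3/8.

3/8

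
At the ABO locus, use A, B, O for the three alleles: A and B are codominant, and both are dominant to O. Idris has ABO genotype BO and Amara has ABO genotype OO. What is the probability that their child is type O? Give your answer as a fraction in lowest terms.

ABO cross BO × OO → offspring phenotypes: 1/2 O, 1/2 B.
So P(type O) = 1/2.

1/2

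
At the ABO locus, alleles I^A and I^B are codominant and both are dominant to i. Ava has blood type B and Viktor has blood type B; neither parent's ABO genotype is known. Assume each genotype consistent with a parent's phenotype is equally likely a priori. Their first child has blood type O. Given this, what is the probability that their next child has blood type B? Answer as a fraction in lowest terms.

Possible genotypes: Ava ∈ {I^B I^B, I^B i}; Viktor ∈ {I^B I^B, I^B i}.
Weight each parental genotype pair by prior × P(type-O child):
  I^B i × I^B i: posterior weight 1; P(next child type B) = 3/4.
Weighted sum = 3/4.

3/4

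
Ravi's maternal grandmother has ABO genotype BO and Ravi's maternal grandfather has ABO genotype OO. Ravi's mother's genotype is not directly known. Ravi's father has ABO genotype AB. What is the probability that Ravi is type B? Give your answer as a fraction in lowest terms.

1/2

Ravi's mother's ABO genotype from BO × OO: 1/2 BO, 1/2 OO.
Crossing each possibility with the father AB and summing P(type B): 1/2·1/2 + 1/2·1/2 = 1/2.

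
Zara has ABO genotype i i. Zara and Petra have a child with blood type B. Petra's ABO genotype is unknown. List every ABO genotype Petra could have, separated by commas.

For each candidate genotype of Petra, check whether crossing it with i i can produce every observed child phenotype.
  I^A I^A → possible child types {A} ✗
  I^A I^B → possible child types {A, B} ✓
  I^A i → possible child types {O, A} ✗
  I^B I^B → possible child types {B} ✓
  I^B i → possible child types {O, B} ✓
  i i → possible child types {O} ✗

I^A I^B, I^B I^B, I^B i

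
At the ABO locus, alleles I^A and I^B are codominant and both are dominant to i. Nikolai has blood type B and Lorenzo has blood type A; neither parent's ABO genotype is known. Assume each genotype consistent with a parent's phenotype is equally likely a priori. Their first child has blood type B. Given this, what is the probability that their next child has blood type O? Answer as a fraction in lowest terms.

Possible genotypes: Nikolai ∈ {I^B I^B, I^B i}; Lorenzo ∈ {I^A I^A, I^A i}.
Weight each parental genotype pair by prior × P(type-B child):
  I^B I^B × I^A i: posterior weight 2/3; P(next child type O) = 0.
  I^B i × I^A i: posterior weight 1/3; P(next child type O) = 1/4.
Weighted sum = 1/12.

1/12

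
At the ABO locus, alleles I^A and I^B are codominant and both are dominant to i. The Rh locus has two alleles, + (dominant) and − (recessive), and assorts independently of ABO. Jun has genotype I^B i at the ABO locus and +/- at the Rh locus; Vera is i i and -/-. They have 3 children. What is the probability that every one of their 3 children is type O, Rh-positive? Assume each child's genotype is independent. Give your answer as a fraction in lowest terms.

1/64

ABO cross I^B i × i i → 1/2 O, 1/2 B.
Rh cross +/- × -/- → 1/2 Rh+, 1/2 Rh-; so P(type O, Rh-positive) = 1/2 × 1/2 = 1/4 per child.
All 3 independent: (1/4)^3 = 1/64.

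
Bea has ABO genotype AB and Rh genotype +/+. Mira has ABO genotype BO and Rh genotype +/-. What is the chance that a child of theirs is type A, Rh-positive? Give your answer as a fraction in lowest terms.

ABO cross AB × BO → offspring phenotypes: 1/4 A, 1/2 B, 1/4 AB.
Rh cross +/+ × +/- → 1 Rh+.
Independent loci: P(type A, Rh-positive) = 1/4 × 1 = 1/4.

1/4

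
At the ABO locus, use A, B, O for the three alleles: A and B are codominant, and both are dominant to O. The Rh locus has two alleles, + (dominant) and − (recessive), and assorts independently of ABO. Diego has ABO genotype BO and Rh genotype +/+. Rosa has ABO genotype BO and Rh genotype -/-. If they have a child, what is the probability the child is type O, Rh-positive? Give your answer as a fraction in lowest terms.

1/4

ABO cross BO × BO → offspring phenotypes: 1/4 O, 3/4 B.
Rh cross +/+ × -/- → 1 Rh+.
Independent loci: P(type O, Rh-positive) = 1/4 × 1 = 1/4.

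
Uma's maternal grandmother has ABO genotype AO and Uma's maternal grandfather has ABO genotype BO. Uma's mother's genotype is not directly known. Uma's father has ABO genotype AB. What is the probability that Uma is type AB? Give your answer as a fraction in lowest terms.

1/4

Uma's mother's ABO genotype from AO × BO: 1/4 AB, 1/4 AO, 1/4 BO, 1/4 OO.
Crossing each possibility with the father AB and summing P(type AB): 1/4·1/2 + 1/4·1/4 + 1/4·1/4 + 1/4·0 = 1/4.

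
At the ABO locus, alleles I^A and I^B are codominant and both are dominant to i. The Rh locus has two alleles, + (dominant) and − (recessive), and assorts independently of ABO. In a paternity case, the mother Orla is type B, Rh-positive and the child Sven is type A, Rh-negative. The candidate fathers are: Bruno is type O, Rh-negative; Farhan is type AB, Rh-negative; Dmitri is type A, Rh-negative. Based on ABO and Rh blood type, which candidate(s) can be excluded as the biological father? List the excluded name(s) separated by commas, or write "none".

A candidate is excluded only if no genotype consistent with his phenotype could produce a type A, Rh-negative child with a type B, Rh-positive mother.
Bruno (type O, Rh-): no genotype consistent with that phenotype can produce a type-A Rh- child with a type-B mother.

Bruno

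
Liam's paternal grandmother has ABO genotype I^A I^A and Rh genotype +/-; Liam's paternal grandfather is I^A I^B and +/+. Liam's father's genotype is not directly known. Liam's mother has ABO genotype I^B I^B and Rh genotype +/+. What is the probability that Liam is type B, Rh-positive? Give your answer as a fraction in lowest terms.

Liam's father's ABO genotype from I^A I^A × I^A I^B: 1/2 I^A I^A, 1/2 I^A I^B.
Crossing each possibility with the mother I^B I^B and summing P(type B): 1/2·0 + 1/2·1/2 = 1/4.
Similarly for Rh via the father's Rh distribution: P(Rh+) = 1.
Independent loci: 1/4 × 1 = 1/4.

1/4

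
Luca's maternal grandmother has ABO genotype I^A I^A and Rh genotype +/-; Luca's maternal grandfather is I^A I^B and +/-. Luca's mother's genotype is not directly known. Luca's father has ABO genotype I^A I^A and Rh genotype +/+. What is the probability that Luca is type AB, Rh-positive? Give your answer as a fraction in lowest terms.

1/4

Luca's mother's ABO genotype from I^A I^A × I^A I^B: 1/2 I^A I^A, 1/2 I^A I^B.
Crossing each possibility with the father I^A I^A and summing P(type AB): 1/2·0 + 1/2·1/2 = 1/4.
Similarly for Rh via the mother's Rh distribution: P(Rh+) = 1.
Independent loci: 1/4 × 1 = 1/4.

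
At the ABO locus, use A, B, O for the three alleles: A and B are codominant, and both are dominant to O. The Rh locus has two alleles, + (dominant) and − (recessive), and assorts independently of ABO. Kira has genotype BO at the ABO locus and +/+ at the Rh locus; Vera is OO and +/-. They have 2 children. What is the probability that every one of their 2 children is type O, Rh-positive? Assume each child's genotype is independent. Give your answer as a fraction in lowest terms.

1/4

ABO cross BO × OO → 1/2 O, 1/2 B.
Rh cross +/+ × +/- → 1 Rh+; so P(type O, Rh-positive) = 1/2 × 1 = 1/2 per child.
All 2 independent: (1/2)^2 = 1/4.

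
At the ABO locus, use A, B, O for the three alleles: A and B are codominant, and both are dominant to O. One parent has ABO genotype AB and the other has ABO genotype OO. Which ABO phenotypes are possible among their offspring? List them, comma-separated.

Gametes from AB × OO give offspring ABO genotypes AO, BO, i.e. phenotypes A, B.

A, B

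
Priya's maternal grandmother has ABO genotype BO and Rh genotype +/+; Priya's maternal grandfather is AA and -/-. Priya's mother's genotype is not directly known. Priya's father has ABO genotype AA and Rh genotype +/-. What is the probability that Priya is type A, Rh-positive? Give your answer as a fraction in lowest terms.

Priya's mother's ABO genotype from BO × AA: 1/2 AB, 1/2 AO.
Crossing each possibility with the father AA and summing P(type A): 1/2·1/2 + 1/2·1 = 3/4.
Similarly for Rh via the mother's Rh distribution: P(Rh+) = 3/4.
Independent loci: 3/4 × 3/4 = 9/16.

9/16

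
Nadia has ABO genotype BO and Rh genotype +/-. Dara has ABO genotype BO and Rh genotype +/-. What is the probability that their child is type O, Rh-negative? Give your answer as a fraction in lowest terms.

ABO cross BO × BO → offspring phenotypes: 1/4 O, 3/4 B.
Rh cross +/- × +/- → 3/4 Rh+, 1/4 Rh-.
Independent loci: P(type O, Rh-negative) = 1/4 × 1/4 = 1/16.

1/16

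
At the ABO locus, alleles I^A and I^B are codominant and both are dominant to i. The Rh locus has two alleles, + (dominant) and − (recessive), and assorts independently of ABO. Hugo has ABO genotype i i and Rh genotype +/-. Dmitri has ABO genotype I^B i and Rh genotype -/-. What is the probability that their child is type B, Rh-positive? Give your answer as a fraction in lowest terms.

1/4

ABO cross i i × I^B i → offspring phenotypes: 1/2 O, 1/2 B.
Rh cross +/- × -/- → 1/2 Rh+, 1/2 Rh-.
Independent loci: P(type B, Rh-positive) = 1/2 × 1/2 = 1/4.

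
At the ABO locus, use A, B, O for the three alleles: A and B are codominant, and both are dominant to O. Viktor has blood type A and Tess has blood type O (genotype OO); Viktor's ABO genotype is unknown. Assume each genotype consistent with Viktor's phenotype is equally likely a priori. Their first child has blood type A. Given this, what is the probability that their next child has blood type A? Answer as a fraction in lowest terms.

Possible genotypes: Viktor ∈ {AA, AO}; Tess ∈ {OO}.
Weight each parental genotype pair by prior × P(type-A child):
  AA × OO: posterior weight 2/3; P(next child type A) = 1.
  AO × OO: posterior weight 1/3; P(next child type A) = 1/2.
Weighted sum = 5/6.

5/6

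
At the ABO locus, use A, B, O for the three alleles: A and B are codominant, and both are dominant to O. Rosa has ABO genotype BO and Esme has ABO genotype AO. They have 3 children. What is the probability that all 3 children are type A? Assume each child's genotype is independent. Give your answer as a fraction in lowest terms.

1/64

ABO cross BO × AO → 1/4 O, 1/4 A, 1/4 B, 1/4 AB.
So P(type A) = 1/4 per child.
All 3 independent: (1/4)^3 = 1/64.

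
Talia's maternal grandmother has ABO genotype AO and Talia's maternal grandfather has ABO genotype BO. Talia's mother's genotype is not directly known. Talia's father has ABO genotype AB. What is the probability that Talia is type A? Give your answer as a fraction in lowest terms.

3/8

Talia's mother's ABO genotype from AO × BO: 1/4 AB, 1/4 AO, 1/4 BO, 1/4 OO.
Crossing each possibility with the father AB and summing P(type A): 1/4·1/4 + 1/4·1/2 + 1/4·1/4 + 1/4·1/2 = 3/8.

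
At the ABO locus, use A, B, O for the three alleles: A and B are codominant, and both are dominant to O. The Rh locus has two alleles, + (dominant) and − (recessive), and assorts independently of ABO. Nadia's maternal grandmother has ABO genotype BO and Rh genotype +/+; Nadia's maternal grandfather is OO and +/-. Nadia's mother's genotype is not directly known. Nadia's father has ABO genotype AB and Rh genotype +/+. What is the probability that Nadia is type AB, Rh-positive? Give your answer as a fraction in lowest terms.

Nadia's mother's ABO genotype from BO × OO: 1/2 BO, 1/2 OO.
Crossing each possibility with the father AB and summing P(type AB): 1/2·1/4 + 1/2·0 = 1/8.
Similarly for Rh via the mother's Rh distribution: P(Rh+) = 1.
Independent loci: 1/8 × 1 = 1/8.

1/8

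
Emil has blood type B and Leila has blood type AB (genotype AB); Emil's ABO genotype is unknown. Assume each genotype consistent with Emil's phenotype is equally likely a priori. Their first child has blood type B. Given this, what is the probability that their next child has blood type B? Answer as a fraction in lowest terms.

1/2

Possible genotypes: Emil ∈ {BB, BO}; Leila ∈ {AB}.
Weight each parental genotype pair by prior × P(type-B child):
  BB × AB: posterior weight 1/2; P(next child type B) = 1/2.
  BO × AB: posterior weight 1/2; P(next child type B) = 1/2.
Weighted sum = 1/2.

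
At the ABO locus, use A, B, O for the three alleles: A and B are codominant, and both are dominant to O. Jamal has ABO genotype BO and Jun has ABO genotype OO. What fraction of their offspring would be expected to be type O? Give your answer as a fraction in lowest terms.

ABO cross BO × OO → offspring phenotypes: 1/2 O, 1/2 B.
So P(type O) = 1/2.

1/2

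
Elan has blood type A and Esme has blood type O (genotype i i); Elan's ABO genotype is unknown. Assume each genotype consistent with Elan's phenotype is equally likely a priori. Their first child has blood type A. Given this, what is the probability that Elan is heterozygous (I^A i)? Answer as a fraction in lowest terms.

Possible genotypes: Elan ∈ {I^A I^A, I^A i}; Esme ∈ {i i}.
Weight each parental genotype pair by prior × P(type-A child):
  I^A I^A × i i: posterior weight 2/3.
  I^A i × i i: posterior weight 1/3.
Sum the posterior weight over pairs where Elan is I^A i: 1/3.

1/3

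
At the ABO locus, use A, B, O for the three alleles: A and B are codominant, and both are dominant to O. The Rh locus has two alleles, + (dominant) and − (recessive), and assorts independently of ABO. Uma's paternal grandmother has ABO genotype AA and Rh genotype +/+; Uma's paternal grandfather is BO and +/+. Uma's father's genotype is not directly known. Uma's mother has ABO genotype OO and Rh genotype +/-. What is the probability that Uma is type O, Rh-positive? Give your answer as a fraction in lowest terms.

1/4

Uma's father's ABO genotype from AA × BO: 1/2 AB, 1/2 AO.
Crossing each possibility with the mother OO and summing P(type O): 1/2·0 + 1/2·1/2 = 1/4.
Similarly for Rh via the father's Rh distribution: P(Rh+) = 1.
Independent loci: 1/4 × 1 = 1/4.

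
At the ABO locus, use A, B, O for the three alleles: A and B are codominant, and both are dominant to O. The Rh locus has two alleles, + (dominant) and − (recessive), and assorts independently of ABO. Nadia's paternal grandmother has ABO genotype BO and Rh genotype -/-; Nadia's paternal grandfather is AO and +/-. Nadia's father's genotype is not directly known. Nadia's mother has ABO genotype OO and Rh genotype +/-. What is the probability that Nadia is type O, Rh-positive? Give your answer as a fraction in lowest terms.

5/16

Nadia's father's ABO genotype from BO × AO: 1/4 AB, 1/4 AO, 1/4 BO, 1/4 OO.
Crossing each possibility with the mother OO and summing P(type O): 1/4·0 + 1/4·1/2 + 1/4·1/2 + 1/4·1 = 1/2.
Similarly for Rh via the father's Rh distribution: P(Rh+) = 5/8.
Independent loci: 1/2 × 5/8 = 5/16.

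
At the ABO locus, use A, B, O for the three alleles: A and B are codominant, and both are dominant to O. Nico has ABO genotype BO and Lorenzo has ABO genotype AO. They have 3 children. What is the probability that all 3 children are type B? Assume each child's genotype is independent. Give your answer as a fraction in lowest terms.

1/64

ABO cross BO × AO → 1/4 O, 1/4 A, 1/4 B, 1/4 AB.
So P(type B) = 1/4 per child.
All 3 independent: (1/4)^3 = 1/64.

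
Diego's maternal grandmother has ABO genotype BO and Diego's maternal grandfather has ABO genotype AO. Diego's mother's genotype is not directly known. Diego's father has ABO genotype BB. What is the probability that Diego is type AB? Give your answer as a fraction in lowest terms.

Diego's mother's ABO genotype from BO × AO: 1/4 AB, 1/4 AO, 1/4 BO, 1/4 OO.
Crossing each possibility with the father BB and summing P(type AB): 1/4·1/2 + 1/4·1/2 + 1/4·0 + 1/4·0 = 1/4.

1/4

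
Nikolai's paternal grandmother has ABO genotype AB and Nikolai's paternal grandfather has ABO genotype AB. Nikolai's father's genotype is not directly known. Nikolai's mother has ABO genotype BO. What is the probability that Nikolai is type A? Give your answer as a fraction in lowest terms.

1/4

Nikolai's father's ABO genotype from AB × AB: 1/4 AA, 1/2 AB, 1/4 BB.
Crossing each possibility with the mother BO and summing P(type A): 1/4·1/2 + 1/2·1/4 + 1/4·0 = 1/4.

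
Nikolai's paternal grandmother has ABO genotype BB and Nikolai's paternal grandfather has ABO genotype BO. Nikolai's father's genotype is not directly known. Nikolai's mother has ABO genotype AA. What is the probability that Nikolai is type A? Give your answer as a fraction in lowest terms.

1/4

Nikolai's father's ABO genotype from BB × BO: 1/2 BB, 1/2 BO.
Crossing each possibility with the mother AA and summing P(type A): 1/2·0 + 1/2·1/2 = 1/4.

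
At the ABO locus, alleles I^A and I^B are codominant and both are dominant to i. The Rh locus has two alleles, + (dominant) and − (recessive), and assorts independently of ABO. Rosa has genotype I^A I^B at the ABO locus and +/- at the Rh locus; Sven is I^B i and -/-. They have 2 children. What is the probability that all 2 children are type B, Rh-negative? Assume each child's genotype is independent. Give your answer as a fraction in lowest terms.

ABO cross I^A I^B × I^B i → 1/4 A, 1/2 B, 1/4 AB.
Rh cross +/- × -/- → 1/2 Rh+, 1/2 Rh-; so P(type B, Rh-negative) = 1/2 × 1/2 = 1/4 per child.
All 2 independent: (1/4)^2 = 1/16.

1/16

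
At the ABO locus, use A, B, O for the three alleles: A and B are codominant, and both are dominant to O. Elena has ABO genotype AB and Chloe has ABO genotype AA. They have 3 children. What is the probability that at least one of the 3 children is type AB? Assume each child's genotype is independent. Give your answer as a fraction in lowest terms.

ABO cross AB × AA → 1/2 A, 1/2 AB.
So P(type AB) = 1/2 per child.
P(none) = (1/2)^3 = 1/8; P(at least one) = 1 − 1/8 = 7/8.

7/8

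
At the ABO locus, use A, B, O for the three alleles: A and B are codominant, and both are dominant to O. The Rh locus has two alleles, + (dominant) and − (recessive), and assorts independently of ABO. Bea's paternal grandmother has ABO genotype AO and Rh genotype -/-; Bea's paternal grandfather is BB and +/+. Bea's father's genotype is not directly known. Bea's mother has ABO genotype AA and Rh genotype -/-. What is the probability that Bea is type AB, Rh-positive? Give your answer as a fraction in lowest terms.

Bea's father's ABO genotype from AO × BB: 1/2 AB, 1/2 BO.
Crossing each possibility with the mother AA and summing P(type AB): 1/2·1/2 + 1/2·1/2 = 1/2.
Similarly for Rh via the father's Rh distribution: P(Rh+) = 1/2.
Independent loci: 1/2 × 1/2 = 1/4.

1/4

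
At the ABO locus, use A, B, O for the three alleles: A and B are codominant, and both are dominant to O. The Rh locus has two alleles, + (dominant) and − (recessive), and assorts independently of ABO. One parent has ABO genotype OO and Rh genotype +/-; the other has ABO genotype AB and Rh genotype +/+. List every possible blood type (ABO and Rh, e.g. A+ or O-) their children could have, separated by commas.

Gametes from OO × AB give offspring ABO genotypes AO, BO, i.e. phenotypes A, B.
Rh cross +/- × +/+ → phenotypes Rh+.
Combining independently: A+, B+.

A+, B+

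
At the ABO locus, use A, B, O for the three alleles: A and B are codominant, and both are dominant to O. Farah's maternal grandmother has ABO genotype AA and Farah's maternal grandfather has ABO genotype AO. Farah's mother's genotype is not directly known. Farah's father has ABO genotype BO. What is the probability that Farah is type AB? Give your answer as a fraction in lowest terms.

Farah's mother's ABO genotype from AA × AO: 1/2 AA, 1/2 AO.
Crossing each possibility with the father BO and summing P(type AB): 1/2·1/2 + 1/2·1/4 = 3/8.

3/8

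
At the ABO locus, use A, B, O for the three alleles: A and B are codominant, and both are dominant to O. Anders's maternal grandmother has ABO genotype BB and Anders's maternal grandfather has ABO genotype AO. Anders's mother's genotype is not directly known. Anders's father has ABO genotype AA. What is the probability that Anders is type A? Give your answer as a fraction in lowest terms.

1/2

Anders's mother's ABO genotype from BB × AO: 1/2 AB, 1/2 BO.
Crossing each possibility with the father AA and summing P(type A): 1/2·1/2 + 1/2·1/2 = 1/2.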